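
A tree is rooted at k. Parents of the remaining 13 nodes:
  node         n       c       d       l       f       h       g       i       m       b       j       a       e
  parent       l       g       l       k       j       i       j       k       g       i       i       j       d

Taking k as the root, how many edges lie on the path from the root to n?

Climbing from n to the root: n → l → k. That's 2 steps.

2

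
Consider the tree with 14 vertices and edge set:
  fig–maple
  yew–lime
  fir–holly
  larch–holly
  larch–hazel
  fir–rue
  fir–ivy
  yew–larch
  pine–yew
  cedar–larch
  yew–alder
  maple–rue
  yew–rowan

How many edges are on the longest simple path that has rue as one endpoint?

5

The node farthest from rue is pine (alder, lime, rowan also at distance 5), via rue – fir – holly – larch – yew – pine — 5 edges.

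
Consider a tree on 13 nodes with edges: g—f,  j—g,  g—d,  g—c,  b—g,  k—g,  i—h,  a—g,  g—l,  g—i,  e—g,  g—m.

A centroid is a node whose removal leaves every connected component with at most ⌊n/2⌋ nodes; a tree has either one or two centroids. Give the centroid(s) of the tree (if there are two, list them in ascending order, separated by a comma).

g

If g is removed the pieces have sizes 2, 1, 1, 1, 1, 1, 1, 1, 1, 1, 1, all ≤ ⌊13/2⌋ = 6.
Every other node leaves some component of size > 6, so the centroid is unique.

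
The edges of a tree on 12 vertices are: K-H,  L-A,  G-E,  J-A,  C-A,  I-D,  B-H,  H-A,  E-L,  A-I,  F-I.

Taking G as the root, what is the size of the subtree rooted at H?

3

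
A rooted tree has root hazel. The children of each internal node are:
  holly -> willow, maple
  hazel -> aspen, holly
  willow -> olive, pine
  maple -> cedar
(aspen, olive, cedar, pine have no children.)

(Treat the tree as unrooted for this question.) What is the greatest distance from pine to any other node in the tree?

Distances from pine peak at 4, attained at cedar (aspen also at distance 4).
pine-willow-holly-maple-cedar

4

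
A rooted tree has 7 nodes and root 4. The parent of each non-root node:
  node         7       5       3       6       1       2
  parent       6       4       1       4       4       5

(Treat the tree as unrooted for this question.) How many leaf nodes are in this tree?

Degree-1 nodes: 2, 3, 7 — 3 of them.

3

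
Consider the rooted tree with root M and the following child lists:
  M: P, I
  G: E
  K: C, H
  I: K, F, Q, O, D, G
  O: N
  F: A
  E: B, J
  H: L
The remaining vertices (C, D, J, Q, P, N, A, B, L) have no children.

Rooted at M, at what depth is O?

Climbing from O to the root: O–I–M. That's 2 steps.

2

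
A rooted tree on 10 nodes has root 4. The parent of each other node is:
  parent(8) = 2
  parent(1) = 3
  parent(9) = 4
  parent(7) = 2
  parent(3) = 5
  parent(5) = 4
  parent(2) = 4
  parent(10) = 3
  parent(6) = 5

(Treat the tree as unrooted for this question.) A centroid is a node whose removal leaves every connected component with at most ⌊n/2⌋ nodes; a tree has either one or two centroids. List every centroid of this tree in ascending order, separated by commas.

4, 5

Removing 4 splits the tree into components of sizes 5, 3, 1; the largest is 5 ≤ ⌊10/2⌋ = 5.
Its neighbour 5 also leaves a largest component of size 5, so both are centroids.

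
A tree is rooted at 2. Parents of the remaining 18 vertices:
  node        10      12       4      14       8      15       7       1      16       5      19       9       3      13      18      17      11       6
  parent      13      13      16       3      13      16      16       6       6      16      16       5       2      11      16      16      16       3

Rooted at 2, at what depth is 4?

4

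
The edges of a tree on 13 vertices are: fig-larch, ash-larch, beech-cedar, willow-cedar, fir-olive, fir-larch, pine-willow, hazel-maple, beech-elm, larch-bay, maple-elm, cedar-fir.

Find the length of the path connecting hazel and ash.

7

Walking from hazel: hazel–maple–elm–beech–cedar–fir–larch–ash. Length 7.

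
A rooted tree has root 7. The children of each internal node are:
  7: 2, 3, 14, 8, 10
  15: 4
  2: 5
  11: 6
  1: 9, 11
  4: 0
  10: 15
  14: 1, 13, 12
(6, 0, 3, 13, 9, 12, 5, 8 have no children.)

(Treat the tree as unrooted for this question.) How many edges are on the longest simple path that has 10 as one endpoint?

5

The node farthest from 10 is 6, via 10-7-14-1-11-6 — 5 edges.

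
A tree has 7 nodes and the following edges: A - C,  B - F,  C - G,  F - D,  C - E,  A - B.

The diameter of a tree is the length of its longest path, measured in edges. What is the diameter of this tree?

Starting from G, a farthest node is D at distance 5.
One longest path: G - C - A - B - F - D.
So the diameter is 5.

5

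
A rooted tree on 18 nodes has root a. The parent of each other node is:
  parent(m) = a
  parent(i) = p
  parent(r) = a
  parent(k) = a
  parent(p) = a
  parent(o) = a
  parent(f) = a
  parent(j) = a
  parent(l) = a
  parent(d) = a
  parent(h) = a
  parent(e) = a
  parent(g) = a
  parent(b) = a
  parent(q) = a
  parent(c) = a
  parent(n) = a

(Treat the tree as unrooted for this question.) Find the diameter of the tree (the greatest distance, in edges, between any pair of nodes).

3

A longest path is i–p–a–c, with 3 edges.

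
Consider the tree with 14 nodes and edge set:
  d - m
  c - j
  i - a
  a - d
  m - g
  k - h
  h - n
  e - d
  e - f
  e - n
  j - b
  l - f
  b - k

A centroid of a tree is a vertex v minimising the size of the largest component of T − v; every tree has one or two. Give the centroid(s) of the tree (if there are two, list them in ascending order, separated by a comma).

e

Removing e splits the tree into components of sizes 6, 5, 2; the largest is 6 ≤ ⌊14/2⌋ = 7.
No neighbour of e does as well, so e is the unique centroid.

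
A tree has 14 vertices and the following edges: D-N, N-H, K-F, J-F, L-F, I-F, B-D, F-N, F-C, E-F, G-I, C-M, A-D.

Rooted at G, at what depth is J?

3

Path from G to J: G → I → F → J, which has 3 edges.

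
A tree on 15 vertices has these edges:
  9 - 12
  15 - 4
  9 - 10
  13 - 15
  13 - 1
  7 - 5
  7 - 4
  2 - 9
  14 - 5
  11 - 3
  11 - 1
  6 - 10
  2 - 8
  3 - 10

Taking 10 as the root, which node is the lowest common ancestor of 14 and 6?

10

Path 14→root: 14 5 7 4 15 13 1 11 3 10; path 6→root: 6 10.
First common node: 10.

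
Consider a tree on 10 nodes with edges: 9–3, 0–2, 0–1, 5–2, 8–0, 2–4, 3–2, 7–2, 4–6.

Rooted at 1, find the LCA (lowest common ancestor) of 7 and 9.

2

Path 7→root: 7 2 0 1; path 9→root: 9 3 2 0 1.
First common node: 2.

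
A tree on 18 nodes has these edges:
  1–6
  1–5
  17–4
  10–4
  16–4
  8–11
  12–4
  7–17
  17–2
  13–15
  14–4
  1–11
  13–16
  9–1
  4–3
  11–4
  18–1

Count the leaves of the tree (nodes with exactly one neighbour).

The leaves are 2, 3, 5, 6, 7, 8, 9, 10, 12, 14, 15, 18.
That is 12 leaves.

12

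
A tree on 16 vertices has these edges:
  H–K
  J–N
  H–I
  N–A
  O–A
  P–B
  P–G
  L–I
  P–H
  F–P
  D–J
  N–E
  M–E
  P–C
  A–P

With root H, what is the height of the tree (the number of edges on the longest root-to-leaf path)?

5

M sits deepest: H–P–A–N–E–M — 5 edges from the root.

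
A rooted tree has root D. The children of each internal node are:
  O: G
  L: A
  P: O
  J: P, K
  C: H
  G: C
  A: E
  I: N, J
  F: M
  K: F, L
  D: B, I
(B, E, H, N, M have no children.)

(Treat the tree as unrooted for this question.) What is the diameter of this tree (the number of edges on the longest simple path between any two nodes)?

BFS from H reaches E last, at distance 9; BFS from E confirms no node is farther.
Path: H - C - G - O - P - J - K - L - A - E.

9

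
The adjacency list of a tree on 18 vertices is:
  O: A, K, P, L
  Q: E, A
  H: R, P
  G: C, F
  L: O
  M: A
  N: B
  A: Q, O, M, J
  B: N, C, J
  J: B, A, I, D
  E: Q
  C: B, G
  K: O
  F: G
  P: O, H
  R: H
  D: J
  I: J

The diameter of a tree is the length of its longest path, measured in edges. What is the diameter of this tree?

9

A longest path is F–G–C–B–J–A–O–P–H–R, with 9 edges.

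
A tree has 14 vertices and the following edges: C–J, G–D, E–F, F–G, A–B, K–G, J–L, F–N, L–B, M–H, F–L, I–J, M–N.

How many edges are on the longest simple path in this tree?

6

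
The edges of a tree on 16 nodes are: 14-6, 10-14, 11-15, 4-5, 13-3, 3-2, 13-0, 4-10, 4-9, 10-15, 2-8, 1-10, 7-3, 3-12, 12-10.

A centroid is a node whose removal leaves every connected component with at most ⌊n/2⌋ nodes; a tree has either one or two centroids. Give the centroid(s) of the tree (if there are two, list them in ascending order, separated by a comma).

10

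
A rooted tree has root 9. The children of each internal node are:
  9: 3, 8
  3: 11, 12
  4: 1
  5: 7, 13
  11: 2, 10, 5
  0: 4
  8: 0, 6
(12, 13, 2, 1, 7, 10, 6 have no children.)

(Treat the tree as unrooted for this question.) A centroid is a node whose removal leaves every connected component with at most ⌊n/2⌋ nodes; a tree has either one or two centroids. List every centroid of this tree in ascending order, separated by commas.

If 3 is removed the pieces have sizes 6, 6, 1, all ≤ ⌊14/2⌋ = 7.
Every other node leaves some component of size > 7, so the centroid is unique.

3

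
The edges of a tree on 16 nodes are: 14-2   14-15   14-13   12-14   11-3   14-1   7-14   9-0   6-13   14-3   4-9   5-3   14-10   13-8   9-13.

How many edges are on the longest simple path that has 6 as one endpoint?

4

A farthest node from 6 is 11 (5 also at distance 4).
The path 6-13-14-3-11 has 4 edges.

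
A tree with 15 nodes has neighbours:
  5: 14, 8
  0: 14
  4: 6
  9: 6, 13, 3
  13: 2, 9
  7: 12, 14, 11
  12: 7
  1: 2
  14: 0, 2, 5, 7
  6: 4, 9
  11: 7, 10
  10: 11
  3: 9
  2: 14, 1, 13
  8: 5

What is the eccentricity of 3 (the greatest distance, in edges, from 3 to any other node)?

7

The node farthest from 3 is 10, via 3 – 9 – 13 – 2 – 14 – 7 – 11 – 10 — 7 edges.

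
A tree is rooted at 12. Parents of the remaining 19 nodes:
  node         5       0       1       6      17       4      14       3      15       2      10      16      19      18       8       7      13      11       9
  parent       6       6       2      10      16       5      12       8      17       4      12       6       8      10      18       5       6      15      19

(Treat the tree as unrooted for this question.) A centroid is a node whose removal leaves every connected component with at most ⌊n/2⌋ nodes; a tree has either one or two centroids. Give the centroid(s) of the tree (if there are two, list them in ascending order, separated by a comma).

6

Removing 6 splits the tree into components of sizes 8, 5, 4, 1, 1; the largest is 8 ≤ ⌊20/2⌋ = 10.
Every other node leaves some component of size > 10, so the centroid is unique.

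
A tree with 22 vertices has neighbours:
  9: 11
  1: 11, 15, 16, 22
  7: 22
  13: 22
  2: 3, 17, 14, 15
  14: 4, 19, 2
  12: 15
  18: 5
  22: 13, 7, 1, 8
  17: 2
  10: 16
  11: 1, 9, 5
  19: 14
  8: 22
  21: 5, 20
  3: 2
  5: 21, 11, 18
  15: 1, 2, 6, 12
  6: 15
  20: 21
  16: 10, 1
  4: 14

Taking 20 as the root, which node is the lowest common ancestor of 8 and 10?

1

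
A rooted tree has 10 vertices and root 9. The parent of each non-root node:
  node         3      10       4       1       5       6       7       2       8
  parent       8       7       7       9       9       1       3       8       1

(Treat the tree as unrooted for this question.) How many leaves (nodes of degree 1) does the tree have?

5

Exactly 5 nodes have a single neighbour: 2, 4, 5, 6, 10.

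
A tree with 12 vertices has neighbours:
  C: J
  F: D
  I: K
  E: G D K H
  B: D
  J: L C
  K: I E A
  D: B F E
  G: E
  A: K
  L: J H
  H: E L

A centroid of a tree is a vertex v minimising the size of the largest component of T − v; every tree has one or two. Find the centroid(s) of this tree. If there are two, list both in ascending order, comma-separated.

Removing E splits the tree into components of sizes 4, 3, 3, 1; the largest is 4 ≤ ⌊12/2⌋ = 6.
No neighbour of E does as well, so E is the unique centroid.

E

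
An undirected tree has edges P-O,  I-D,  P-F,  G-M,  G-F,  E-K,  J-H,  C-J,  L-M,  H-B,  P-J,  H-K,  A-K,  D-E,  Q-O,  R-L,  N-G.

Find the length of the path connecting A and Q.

6

The path is A - K - H - J - P - O - Q, which has 6 edges.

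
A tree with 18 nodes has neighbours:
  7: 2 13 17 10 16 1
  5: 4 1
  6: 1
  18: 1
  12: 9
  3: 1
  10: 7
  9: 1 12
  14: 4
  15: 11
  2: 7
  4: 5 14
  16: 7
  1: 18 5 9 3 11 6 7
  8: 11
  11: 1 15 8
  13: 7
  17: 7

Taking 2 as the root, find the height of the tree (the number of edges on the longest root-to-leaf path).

5

A deepest node is 14, reached by 2 → 7 → 1 → 5 → 4 → 14.
That path has 5 edges, so the height is 5.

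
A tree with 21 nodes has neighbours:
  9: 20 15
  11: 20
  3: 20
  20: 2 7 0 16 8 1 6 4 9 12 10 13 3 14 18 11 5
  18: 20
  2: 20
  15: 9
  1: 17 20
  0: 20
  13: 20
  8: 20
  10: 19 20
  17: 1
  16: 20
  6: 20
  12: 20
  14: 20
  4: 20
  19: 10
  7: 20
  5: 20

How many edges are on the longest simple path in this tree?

4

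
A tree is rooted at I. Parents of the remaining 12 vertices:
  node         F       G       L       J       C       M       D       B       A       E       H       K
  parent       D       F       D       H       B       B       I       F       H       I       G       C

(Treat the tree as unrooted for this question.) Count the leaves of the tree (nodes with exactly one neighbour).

6

Exactly 6 nodes have a single neighbour: A, E, J, K, L, M.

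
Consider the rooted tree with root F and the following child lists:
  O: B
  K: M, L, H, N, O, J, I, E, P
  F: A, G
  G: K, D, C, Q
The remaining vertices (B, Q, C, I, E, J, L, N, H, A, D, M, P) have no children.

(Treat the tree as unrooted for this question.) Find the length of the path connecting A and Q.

Walking from A: A – F – G – Q. Length 3.

3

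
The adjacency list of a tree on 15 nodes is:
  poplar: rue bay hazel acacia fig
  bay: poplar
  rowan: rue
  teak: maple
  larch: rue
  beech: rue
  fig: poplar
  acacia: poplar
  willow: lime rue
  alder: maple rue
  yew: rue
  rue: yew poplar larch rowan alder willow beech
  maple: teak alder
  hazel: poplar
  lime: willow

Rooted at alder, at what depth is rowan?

2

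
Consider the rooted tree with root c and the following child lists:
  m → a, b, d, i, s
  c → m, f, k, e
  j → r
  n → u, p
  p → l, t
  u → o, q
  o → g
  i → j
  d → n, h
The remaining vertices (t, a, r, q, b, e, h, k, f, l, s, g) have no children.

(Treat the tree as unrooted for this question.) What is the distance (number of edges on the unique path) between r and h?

5

Walking from r: r – j – i – m – d – h. Length 5.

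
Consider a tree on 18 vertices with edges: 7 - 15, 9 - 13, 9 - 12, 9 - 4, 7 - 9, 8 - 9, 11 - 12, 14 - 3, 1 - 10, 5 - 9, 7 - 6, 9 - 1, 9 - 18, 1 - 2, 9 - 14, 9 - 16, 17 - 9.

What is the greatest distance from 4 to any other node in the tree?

3

Distances from 4 peak at 3, attained at 2 (15, 10, 3, 6, 11 also at distance 3).
4 – 9 – 1 – 2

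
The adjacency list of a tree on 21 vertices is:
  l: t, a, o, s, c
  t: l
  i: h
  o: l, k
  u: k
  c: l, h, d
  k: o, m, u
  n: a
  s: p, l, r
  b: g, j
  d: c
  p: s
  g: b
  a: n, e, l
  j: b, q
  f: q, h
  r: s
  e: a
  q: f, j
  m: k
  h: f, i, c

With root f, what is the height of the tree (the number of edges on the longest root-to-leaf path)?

The longest root-to-leaf path is f → h → c → l → o → k → m (6 edges).

6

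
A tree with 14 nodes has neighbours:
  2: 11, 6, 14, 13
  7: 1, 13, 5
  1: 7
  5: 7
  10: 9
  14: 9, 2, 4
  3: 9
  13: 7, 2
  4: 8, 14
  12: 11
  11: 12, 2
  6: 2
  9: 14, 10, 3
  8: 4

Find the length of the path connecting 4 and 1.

Walking from 4: 4 – 14 – 2 – 13 – 7 – 1. Length 5.

5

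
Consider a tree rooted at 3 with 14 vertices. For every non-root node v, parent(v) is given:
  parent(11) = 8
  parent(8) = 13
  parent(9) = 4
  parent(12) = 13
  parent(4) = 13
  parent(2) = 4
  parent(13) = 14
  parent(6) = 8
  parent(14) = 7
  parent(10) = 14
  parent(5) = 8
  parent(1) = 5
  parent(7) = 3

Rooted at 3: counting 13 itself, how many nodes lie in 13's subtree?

Descendants of 13 (including itself): 13, 4, 8, 12, 9, 2, 5, 6, 11, 1. That's 10.

10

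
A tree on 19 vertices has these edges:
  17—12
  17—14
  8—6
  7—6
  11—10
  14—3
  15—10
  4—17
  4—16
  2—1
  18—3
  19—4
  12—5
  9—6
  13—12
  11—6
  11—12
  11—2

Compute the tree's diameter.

BFS from 18 reaches 8 last, at distance 7; BFS from 8 confirms no node is farther.
Path: 18 – 3 – 14 – 17 – 12 – 11 – 6 – 8.

7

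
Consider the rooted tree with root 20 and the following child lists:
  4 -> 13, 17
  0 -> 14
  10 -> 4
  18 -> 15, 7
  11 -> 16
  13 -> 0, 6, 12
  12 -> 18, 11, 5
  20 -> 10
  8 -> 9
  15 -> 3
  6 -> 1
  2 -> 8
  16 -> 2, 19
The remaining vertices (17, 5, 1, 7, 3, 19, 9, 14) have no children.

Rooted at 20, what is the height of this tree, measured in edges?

9

The longest root-to-leaf path is 20 – 10 – 4 – 13 – 12 – 11 – 16 – 2 – 8 – 9 (9 edges).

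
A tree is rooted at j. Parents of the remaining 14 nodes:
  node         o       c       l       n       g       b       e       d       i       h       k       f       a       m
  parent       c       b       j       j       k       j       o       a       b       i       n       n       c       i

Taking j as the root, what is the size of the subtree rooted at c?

5

c's subtree: {c, a, o, d, e}, size 5.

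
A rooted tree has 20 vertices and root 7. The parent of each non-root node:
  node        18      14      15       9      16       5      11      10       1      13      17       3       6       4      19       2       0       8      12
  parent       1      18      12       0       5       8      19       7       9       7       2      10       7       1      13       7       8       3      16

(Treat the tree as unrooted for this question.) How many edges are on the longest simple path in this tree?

A longest path is 11 – 19 – 13 – 7 – 10 – 3 – 8 – 0 – 9 – 1 – 18 – 14, with 11 edges.

11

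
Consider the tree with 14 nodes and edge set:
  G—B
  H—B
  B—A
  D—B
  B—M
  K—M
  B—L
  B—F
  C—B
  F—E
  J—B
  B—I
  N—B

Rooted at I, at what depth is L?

I–B–L — 2 edges.

2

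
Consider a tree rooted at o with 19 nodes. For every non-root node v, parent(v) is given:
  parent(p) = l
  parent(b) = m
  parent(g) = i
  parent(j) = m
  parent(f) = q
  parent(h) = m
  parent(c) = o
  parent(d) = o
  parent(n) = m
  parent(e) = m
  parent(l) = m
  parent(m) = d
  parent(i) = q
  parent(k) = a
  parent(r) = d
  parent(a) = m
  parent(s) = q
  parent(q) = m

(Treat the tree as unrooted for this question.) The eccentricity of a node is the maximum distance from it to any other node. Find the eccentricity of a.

Distances from a peak at 4, attained at g (c also at distance 4).
a-m-q-i-g

4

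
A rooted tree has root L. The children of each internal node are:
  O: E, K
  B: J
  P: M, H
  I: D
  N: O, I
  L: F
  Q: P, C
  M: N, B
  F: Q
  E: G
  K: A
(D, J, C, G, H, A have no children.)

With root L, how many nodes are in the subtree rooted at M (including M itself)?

11

M's subtree: {M, N, B, O, I, J, E, K, D, G, A}, size 11.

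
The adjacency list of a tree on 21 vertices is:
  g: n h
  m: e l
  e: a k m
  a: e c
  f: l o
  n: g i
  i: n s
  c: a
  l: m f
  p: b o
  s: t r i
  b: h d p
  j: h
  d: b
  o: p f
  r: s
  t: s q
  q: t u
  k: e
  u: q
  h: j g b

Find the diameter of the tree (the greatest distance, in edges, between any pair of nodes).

A longest path is u-q-t-s-i-n-g-h-b-p-o-f-l-m-e-a-c, with 16 edges.

16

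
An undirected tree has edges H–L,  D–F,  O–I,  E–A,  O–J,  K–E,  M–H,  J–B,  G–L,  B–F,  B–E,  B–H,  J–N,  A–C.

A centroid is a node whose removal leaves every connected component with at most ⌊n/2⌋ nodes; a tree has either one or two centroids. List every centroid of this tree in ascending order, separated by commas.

B

Delete B: the remaining components have sizes 4, 4, 4, 2. Max 4 ≤ 7, so B is a centroid.
Every other node leaves some component of size > 7, so the centroid is unique.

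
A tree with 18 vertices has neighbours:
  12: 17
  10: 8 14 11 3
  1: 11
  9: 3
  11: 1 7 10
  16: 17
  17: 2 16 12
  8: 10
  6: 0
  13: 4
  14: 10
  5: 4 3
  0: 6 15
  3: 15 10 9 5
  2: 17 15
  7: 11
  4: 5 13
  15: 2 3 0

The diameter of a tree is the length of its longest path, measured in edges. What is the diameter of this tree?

7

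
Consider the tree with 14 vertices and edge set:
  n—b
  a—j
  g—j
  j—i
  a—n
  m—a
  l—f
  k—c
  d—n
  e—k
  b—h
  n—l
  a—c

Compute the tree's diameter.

6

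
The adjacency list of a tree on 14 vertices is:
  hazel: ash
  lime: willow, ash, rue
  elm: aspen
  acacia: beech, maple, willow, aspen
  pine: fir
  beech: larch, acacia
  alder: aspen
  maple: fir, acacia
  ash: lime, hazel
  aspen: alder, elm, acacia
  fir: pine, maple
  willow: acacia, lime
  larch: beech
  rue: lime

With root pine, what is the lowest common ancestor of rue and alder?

Path rue→root: rue lime willow acacia maple fir pine; path alder→root: alder aspen acacia maple fir pine.
First common node: acacia.

acacia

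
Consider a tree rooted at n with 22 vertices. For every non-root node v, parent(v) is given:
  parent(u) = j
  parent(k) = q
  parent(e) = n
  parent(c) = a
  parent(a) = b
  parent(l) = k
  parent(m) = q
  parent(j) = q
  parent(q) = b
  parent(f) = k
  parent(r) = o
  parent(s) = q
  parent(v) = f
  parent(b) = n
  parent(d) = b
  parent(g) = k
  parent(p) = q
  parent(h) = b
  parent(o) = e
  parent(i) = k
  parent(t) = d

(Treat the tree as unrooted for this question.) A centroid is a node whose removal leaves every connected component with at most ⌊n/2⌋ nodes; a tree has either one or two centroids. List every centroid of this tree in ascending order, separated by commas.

q

Delete q: the remaining components have sizes 10, 6, 2, 1, 1, 1. Max 10 ≤ 11, so q is a centroid.
Every other node leaves some component of size > 11, so the centroid is unique.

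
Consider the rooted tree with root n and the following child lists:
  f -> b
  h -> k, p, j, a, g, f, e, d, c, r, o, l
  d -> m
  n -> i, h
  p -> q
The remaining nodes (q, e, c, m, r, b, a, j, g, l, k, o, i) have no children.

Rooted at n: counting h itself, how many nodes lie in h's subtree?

16

The subtree rooted at h contains: h, l, a, j, f, d, e, p, r, c, g, o, k, b, m, q — 16 nodes.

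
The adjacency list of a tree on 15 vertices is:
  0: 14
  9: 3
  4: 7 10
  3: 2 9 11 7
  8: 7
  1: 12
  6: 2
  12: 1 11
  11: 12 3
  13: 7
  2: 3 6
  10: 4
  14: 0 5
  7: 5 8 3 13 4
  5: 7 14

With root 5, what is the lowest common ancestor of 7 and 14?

5

7's ancestor chain is 7, 5 and 14's is 14, 5; they first meet at 5.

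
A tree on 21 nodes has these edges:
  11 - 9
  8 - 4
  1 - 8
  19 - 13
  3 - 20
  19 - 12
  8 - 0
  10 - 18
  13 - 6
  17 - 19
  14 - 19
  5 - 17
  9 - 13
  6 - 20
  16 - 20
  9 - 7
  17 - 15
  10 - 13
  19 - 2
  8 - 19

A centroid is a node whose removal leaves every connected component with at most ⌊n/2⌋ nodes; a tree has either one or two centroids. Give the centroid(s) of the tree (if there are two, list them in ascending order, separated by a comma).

19

Removing 19 splits the tree into components of sizes 10, 4, 3, 1, 1, 1; the largest is 10 ≤ ⌊21/2⌋ = 10.
Every other node leaves some component of size > 10, so the centroid is unique.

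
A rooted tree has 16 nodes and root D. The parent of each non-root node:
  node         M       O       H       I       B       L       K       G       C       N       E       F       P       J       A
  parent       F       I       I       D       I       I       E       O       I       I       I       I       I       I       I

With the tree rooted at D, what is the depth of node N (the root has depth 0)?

2

Path from D to N: D–I–N, which has 2 edges.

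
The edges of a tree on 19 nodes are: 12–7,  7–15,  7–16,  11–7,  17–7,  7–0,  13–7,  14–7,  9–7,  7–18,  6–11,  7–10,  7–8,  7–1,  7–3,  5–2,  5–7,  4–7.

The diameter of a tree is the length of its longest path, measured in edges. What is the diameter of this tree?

A longest path is 6 – 11 – 7 – 5 – 2, with 4 edges.

4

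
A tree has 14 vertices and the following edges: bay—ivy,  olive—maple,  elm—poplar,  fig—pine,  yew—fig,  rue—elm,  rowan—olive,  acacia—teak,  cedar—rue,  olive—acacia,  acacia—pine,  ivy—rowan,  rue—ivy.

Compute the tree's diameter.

9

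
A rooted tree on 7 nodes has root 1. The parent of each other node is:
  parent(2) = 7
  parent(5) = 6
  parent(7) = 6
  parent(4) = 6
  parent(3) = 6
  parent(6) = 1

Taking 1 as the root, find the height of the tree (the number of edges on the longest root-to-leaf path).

2 sits deepest: 1-6-7-2 — 3 edges from the root.

3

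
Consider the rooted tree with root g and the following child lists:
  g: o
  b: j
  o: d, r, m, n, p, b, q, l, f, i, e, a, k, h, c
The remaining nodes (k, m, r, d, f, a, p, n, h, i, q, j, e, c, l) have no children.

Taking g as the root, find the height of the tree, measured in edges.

j sits deepest: g–o–b–j — 3 edges from the root.

3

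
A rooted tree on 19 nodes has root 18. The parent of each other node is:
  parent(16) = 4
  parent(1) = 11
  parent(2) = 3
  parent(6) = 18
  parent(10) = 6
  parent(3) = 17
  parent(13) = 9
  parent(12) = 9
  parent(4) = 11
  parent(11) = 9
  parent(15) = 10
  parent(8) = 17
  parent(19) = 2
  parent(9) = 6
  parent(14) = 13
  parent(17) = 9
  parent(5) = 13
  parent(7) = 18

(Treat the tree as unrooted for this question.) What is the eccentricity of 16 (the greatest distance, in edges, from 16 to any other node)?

The node farthest from 16 is 19, via 16–4–11–9–17–3–2–19 — 7 edges.

7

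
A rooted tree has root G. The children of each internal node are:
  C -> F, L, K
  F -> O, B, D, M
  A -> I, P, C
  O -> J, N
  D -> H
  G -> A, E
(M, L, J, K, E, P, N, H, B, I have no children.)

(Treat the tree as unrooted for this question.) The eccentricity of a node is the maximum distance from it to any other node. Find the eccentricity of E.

6

A farthest node from E is J (N, H also at distance 6).
The path E-G-A-C-F-O-J has 6 edges.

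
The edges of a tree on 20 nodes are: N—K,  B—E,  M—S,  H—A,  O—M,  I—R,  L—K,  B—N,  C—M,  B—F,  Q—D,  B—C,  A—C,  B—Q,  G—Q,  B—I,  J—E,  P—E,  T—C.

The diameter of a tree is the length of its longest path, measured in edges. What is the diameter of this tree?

6

A longest path is L - K - N - B - C - M - O, with 6 edges.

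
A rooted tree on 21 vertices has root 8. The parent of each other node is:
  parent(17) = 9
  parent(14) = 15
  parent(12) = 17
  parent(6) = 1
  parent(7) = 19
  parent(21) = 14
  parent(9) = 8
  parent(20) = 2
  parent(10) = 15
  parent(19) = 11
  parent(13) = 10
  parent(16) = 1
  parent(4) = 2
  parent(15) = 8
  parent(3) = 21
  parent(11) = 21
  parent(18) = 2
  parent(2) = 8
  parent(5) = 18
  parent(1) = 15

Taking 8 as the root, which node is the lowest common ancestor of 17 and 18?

8

Path 17→root: 17 9 8; path 18→root: 18 2 8.
First common node: 8.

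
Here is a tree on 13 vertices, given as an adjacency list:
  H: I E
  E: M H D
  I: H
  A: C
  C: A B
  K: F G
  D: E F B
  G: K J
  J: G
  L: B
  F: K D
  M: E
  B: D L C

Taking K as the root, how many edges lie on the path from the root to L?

Climbing from L to the root: L–B–D–F–K. That's 4 steps.

4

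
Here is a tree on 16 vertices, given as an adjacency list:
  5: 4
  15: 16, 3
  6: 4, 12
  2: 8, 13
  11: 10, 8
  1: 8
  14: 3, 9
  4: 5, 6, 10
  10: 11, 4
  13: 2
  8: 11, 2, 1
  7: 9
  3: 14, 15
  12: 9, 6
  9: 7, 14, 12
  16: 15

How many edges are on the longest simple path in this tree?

Starting from 13, a farthest node is 16 at distance 12.
One longest path: 13 – 2 – 8 – 11 – 10 – 4 – 6 – 12 – 9 – 14 – 3 – 15 – 16.
So the diameter is 12.

12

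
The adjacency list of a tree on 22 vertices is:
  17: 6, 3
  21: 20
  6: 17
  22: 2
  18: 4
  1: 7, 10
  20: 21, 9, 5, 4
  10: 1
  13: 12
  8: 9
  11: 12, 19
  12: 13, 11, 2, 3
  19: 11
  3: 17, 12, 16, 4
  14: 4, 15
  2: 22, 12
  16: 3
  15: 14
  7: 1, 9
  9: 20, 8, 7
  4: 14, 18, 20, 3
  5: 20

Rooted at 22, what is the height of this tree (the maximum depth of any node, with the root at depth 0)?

9

The longest root-to-leaf path is 22-2-12-3-4-20-9-7-1-10 (9 edges).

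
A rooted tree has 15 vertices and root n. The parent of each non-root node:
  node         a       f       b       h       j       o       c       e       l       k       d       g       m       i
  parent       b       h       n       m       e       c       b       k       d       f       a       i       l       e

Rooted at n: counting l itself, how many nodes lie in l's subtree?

9

The subtree rooted at l contains: l, m, h, f, k, e, j, i, g — 9 nodes.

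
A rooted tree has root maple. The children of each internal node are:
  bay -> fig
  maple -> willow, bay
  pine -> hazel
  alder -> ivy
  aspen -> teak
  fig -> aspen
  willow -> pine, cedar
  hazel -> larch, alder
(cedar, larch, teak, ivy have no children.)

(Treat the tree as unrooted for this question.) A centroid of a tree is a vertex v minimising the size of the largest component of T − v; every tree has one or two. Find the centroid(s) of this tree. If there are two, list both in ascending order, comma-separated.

Delete willow: the remaining components have sizes 5, 5, 1. Max 5 ≤ 6, so willow is a centroid.
Every other node leaves some component of size > 6, so the centroid is unique.

willow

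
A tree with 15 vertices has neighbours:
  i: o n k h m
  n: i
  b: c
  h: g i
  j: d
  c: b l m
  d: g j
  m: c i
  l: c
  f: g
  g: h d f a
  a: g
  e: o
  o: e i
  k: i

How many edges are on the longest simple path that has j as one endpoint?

A farthest node from j is l (b also at distance 7).
The path j-d-g-h-i-m-c-l has 7 edges.

7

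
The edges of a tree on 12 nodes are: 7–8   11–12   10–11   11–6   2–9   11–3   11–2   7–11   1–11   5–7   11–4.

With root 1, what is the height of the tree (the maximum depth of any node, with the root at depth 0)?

3

The longest root-to-leaf path is 1–11–7–5 (3 edges).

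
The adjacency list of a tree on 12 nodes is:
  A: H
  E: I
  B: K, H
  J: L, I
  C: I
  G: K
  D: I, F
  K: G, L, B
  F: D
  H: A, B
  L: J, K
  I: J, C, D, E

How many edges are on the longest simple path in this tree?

8

A longest path is F – D – I – J – L – K – B – H – A, with 8 edges.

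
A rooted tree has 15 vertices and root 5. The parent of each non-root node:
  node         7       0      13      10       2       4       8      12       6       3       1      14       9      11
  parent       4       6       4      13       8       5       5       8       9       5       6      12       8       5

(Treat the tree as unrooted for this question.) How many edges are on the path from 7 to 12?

Walking from 7: 7 – 4 – 5 – 8 – 12. Length 4.

4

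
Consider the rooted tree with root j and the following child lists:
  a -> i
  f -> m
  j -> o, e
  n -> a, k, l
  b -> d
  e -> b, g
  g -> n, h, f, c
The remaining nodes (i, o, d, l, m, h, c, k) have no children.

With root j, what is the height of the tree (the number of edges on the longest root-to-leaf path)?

The longest root-to-leaf path is j-e-g-n-a-i (5 edges).

5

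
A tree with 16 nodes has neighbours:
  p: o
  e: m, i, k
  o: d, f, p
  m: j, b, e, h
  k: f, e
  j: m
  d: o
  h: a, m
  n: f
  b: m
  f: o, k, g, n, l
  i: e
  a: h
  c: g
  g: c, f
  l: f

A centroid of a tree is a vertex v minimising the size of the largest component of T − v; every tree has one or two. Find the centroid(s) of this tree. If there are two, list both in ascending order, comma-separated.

f, k

If k is removed the pieces have sizes 8, 7, all ≤ ⌊16/2⌋ = 8.
Its neighbour f also leaves a largest component of size 8, so both are centroids.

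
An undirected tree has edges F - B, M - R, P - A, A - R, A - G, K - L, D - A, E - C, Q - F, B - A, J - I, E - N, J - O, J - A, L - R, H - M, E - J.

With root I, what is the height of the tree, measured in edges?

5

A deepest node is H, reached by I-J-A-R-M-H.
That path has 5 edges, so the height is 5.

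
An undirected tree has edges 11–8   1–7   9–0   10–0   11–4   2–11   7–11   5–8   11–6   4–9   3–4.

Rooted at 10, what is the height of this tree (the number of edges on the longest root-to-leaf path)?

The longest root-to-leaf path is 10–0–9–4–11–8–5 (6 edges).

6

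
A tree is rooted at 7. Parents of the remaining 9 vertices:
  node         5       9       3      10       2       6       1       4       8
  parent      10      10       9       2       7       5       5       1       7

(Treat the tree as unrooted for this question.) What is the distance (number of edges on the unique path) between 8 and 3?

5

The path is 8 – 7 – 2 – 10 – 9 – 3, which has 5 edges.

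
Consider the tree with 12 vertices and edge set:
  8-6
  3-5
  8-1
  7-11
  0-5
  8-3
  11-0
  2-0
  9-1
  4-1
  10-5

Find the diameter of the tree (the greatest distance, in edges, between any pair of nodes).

7

Starting from 7, a farthest node is 4 at distance 7.
One longest path: 7 - 11 - 0 - 5 - 3 - 8 - 1 - 4.
So the diameter is 7.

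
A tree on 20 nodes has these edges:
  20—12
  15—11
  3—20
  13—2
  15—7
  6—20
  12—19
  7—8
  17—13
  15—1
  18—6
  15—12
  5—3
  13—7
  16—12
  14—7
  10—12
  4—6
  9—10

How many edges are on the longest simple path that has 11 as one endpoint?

A farthest node from 11 is 18 (4, 5 also at distance 5).
The path 11–15–12–20–6–18 has 5 edges.

5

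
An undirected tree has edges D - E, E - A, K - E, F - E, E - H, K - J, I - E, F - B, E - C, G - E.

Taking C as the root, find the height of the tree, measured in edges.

3

J sits deepest: C–E–K–J — 3 edges from the root.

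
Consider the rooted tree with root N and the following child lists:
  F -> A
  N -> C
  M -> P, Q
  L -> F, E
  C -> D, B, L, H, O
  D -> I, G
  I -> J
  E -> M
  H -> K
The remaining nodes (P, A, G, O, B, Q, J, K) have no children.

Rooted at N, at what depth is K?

Path from N to K: N – C – H – K, which has 3 edges.

3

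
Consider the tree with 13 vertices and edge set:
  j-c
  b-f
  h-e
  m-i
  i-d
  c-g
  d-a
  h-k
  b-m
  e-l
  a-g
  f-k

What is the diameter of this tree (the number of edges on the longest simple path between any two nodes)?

12

Starting from l, a farthest node is j at distance 12.
One longest path: l - e - h - k - f - b - m - i - d - a - g - c - j.
So the diameter is 12.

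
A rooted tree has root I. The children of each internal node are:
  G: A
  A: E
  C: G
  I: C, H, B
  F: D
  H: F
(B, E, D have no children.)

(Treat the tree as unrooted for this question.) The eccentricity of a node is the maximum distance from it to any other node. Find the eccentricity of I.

4

A farthest node from I is E.
The path I-C-G-A-E has 4 edges.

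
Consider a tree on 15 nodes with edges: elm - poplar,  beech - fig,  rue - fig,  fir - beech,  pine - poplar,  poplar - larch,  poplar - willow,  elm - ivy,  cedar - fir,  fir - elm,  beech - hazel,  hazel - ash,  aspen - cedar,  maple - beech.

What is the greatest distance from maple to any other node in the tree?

5

The node farthest from maple is larch (pine, willow also at distance 5), via maple-beech-fir-elm-poplar-larch — 5 edges.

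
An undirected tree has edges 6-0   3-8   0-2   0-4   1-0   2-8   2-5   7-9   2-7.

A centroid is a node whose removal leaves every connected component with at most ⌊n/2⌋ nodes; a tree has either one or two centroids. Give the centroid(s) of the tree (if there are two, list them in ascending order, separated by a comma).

Removing 2 splits the tree into components of sizes 4, 2, 2, 1; the largest is 4 ≤ ⌊10/2⌋ = 5.
Every other node leaves some component of size > 5, so the centroid is unique.

2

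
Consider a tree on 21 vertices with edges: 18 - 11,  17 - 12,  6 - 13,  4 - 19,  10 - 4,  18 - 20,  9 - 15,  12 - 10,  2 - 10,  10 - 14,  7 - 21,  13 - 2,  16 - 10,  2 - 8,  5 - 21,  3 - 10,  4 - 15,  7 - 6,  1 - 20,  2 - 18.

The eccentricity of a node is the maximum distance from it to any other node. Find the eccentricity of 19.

A farthest node from 19 is 5.
The path 19 – 4 – 10 – 2 – 13 – 6 – 7 – 21 – 5 has 8 edges.

8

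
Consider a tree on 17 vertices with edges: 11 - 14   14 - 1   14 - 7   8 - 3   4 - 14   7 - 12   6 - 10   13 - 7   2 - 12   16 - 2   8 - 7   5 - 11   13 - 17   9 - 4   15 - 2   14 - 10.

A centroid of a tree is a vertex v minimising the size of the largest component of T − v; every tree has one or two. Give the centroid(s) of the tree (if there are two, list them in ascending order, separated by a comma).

7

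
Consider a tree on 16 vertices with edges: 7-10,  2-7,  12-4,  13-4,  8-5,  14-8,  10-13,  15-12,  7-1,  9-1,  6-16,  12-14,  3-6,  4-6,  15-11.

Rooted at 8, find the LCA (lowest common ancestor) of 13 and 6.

Ancestors of 13 (toward the root): 13, 4, 12, 14, 8.
Ancestors of 6: 6, 4, 12, 14, 8.
The deepest node appearing in both lists is 4.

4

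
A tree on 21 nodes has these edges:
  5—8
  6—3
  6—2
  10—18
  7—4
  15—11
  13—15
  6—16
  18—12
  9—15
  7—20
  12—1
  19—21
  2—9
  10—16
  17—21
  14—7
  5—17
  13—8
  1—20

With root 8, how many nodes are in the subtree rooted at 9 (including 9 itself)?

9's subtree: {9, 2, 6, 16, 3, 10, 18, 12, 1, 20, 7, 14, 4}, size 13.

13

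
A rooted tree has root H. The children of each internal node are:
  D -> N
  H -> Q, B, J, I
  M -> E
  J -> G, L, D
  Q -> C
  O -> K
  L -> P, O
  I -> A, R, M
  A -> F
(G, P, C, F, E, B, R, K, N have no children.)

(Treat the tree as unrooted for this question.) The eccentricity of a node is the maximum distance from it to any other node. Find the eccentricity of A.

6

The node farthest from A is K, via A-I-H-J-L-O-K — 6 edges.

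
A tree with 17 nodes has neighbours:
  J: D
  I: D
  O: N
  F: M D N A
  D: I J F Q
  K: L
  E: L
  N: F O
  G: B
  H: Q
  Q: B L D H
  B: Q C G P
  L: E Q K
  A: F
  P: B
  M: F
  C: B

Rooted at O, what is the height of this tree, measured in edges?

G sits deepest: O – N – F – D – Q – B – G — 6 edges from the root.

6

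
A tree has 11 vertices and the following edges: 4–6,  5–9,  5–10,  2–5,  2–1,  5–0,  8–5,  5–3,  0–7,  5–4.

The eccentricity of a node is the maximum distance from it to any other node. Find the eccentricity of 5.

A farthest node from 5 is 6 (7, 1 also at distance 2).
The path 5–4–6 has 2 edges.

2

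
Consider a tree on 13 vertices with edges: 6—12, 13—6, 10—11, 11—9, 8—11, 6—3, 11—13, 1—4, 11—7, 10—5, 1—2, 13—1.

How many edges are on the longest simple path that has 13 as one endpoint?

The node farthest from 13 is 5, via 13–11–10–5 — 3 edges.

3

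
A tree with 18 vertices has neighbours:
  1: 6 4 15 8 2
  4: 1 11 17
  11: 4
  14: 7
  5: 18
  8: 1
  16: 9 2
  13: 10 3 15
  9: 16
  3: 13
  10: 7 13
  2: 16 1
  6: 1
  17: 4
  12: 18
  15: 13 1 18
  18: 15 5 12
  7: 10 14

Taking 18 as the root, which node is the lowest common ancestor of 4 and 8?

1

Path 4→root: 4 1 15 18; path 8→root: 8 1 15 18.
First common node: 1.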